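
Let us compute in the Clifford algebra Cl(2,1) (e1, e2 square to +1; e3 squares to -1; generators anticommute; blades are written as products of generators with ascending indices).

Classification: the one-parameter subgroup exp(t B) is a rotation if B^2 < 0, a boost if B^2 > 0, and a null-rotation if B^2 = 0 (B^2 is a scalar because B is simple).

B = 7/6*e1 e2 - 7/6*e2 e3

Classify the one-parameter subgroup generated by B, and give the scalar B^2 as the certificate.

B^2 term by term: the squares give (7/6)^2*(e1 e2)^2 + (-7/6)^2*(e2 e3)^2 = 49/36*(-1) + 49/36*(+1) = 0 (each basis 2-blade squares to minus the product of its generators' squares); cross terms between blades sharing an index anticommute and cancel. So B^2 = 0.
Answer: null-rotation, certificate B^2 = 0. One invariant decides it: the square 0 survives every conjugation, and its sign is exactly the classification.


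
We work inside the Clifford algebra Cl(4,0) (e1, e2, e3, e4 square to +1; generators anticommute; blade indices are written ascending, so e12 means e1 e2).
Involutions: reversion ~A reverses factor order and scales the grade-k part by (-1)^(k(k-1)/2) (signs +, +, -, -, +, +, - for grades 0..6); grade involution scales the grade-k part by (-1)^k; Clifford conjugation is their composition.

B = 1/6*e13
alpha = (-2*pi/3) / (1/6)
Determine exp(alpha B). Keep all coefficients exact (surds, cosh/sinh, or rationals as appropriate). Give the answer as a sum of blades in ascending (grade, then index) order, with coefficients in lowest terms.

B^2 = (1/6)^2*(e13)^2 = 1/36*(-1) = -1/36 (a basis 2-blade squares to minus the product of its generators' squares).
B^2 = -1/36 — a negative square means the series sums to a rotation: l = 1/6, alpha*l = -2*pi/3, so exp(alpha B) = cos(-2*pi/3) + (sin(-2*pi/3)/(1/6))*B = -1/2 + (-3*sqrt(3))*B.
Answer: -1/2 - sqrt(3)/2*e13


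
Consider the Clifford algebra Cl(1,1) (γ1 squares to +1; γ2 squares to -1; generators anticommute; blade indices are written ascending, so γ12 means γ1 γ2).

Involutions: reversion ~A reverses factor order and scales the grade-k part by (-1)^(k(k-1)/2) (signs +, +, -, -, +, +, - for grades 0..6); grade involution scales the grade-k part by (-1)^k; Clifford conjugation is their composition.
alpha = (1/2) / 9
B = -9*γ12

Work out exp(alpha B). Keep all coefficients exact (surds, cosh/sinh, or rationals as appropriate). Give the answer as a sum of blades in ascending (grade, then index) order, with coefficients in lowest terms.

B^2 = (-9)^2*(γ12)^2 = 81*(+1) = 81 (a basis 2-blade squares to minus the product of its generators' squares).
B^2 = 81 — hyperbolic case — the even/odd split gives cosh and sinh: l = 9, alpha*l = 1/2, so exp(alpha B) = cosh(1/2) + (sinh(1/2)/9)*B = cosh(1/2) + (sinh(1/2)/9)*B.
Answer: cosh(1/2) - sinh(1/2)*γ12


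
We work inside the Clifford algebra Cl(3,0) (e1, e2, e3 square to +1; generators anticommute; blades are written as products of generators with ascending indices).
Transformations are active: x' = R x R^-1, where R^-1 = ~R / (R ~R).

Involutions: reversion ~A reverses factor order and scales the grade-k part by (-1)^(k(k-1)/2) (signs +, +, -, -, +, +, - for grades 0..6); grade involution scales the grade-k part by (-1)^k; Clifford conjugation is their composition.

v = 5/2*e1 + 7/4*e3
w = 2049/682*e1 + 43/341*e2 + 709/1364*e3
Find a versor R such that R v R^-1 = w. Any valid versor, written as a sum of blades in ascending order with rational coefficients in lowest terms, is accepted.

Equal squares first: v^2 = w^2 = 149/16. Then v + w = 1877/341*e1 + 43/341*e2 + 774/341*e3 is a versor taking v to w, provided it is invertible.
Answer: 1877/341*e1 + 43/341*e2 + 774/341*e3


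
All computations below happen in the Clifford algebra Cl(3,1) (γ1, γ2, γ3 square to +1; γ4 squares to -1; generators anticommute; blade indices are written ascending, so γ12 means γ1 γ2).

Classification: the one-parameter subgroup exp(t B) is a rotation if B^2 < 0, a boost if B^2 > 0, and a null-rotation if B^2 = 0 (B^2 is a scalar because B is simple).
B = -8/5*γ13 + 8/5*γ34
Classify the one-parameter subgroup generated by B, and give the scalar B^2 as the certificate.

B^2 term by term: the squares give (-8/5)^2*(γ13)^2 + (8/5)^2*(γ34)^2 = 64/25*(-1) + 64/25*(+1) = 0 (each basis 2-blade squares to minus the product of its generators' squares); cross terms between blades sharing an index anticommute and cancel. So B^2 = 0.
Answer: null-rotation, certificate B^2 = 0. Key observation: B^2 = 0 is a conjugation invariant, so its sign decides the class regardless of the surface form of B.


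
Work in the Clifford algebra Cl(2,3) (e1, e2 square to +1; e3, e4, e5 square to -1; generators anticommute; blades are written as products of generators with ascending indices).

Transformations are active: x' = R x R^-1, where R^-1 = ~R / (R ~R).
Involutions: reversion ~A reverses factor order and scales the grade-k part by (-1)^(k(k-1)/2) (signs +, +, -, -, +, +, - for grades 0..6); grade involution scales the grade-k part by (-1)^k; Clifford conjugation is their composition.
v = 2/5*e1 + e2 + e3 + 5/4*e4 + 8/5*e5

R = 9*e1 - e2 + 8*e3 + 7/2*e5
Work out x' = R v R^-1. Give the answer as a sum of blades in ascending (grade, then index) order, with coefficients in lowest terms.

~R = 9*e1 - e2 + 8*e3 + 7/2*e5, and R ~R = 23/4, so R^-1 = ~R / (23/4).
R v = -11 + 47/5*e1 e2 + 29/5*e1 e3 + 45/4*e1 e4 + 13*e1 e5 - 9*e2 e3 - 5/4*e2 e4 - 51/10*e2 e5 + 10*e3 e4 + 93/10*e3 e5 - 35/8*e4 e5
Answer: -4006/115*e1 + 65/23*e2 - 727/23*e3 - 5/4*e4 - 1724/115*e5


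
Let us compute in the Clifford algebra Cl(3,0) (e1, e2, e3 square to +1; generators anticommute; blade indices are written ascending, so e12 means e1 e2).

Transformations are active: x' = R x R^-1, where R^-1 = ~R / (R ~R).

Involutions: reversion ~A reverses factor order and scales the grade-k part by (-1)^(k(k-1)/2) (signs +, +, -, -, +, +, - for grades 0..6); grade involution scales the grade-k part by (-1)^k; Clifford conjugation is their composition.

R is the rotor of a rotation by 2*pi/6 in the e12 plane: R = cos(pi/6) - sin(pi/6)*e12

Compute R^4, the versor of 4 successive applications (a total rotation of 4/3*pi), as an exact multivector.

Rotor phase runs at HALF the rotation angle; powers of one rotor simply add phase, so after 4 steps in e12 the phase is 4*pi/6 = 2*pi/3 and R^4 = cos(2*pi/3) - sin(2*pi/3)*e12.
cos(2*pi/3) = -1/2 and sin(2*pi/3) = sqrt(3)/2, so R^4 = -1/2 - sqrt(3)/2*e12. The net rotation is 4/3*pi; the rotor keeps the half-angle phase exactly.
Answer: -1/2 - sqrt(3)/2*e12


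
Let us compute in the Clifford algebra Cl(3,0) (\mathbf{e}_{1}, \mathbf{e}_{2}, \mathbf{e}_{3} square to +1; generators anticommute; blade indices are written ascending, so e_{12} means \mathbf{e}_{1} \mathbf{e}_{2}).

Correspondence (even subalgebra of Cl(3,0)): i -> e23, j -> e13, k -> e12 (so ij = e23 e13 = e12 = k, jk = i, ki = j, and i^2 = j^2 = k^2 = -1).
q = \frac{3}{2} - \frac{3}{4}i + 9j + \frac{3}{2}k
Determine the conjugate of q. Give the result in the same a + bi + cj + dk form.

In blades: q = \frac{3}{2} + \frac{3}{2} e_{12} + 9 e_{13} - \frac{3}{4} e_{23}.
Quaternion conjugation is reversion on the even subalgebra: the scalar is fixed and every grade-2 blade flips sign, giving \frac{3}{2} - \frac{3}{2} e_{12} - 9 e_{13} + \frac{3}{4} e_{23}; translating back:
Answer: \frac{3}{2} + \frac{3}{4}i - 9j - \frac{3}{2}k


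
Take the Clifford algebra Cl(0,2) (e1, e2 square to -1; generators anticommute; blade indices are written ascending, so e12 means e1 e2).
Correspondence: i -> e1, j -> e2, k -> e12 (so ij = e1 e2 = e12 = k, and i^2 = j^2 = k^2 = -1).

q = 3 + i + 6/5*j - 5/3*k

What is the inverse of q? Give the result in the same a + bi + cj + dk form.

In blades: q = 3 + e1 + 6/5*e2 - 5/3*e12.
With qbar = 3 - e1 - 6/5*e2 + 5/3*e12 (scalar fixed, mapped units negated), q qbar = 3199/225 (the sum of squared coefficients), so q^-1 = qbar / (3199/225) = 675/3199 - 225/3199*e1 - 270/3199*e2 + 375/3199*e12; translating back:
Answer: 675/3199 - 225/3199*i - 270/3199*j + 375/3199*k


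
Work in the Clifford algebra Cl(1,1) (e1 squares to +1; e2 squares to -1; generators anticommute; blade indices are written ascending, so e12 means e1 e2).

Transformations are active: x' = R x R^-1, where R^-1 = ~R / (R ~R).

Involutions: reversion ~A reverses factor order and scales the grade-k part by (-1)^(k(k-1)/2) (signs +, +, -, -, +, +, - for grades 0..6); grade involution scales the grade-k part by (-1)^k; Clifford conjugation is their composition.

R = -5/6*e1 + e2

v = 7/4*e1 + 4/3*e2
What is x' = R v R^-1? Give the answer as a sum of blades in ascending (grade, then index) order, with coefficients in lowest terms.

~R = -5/6*e1 + e2, and R ~R = -11/36, so R^-1 = ~R / (-11/36).
R v = -67/24 - 103/36*e12
Answer: -747/44*e1 + 559/33*e2


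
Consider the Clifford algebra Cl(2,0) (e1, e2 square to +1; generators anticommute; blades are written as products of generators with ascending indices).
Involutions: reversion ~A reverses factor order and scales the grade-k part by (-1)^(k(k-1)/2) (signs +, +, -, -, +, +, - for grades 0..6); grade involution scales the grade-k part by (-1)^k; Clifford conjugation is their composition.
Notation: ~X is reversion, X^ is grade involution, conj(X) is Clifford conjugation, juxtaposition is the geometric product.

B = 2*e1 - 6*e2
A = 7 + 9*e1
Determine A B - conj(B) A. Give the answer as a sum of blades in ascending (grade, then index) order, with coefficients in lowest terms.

first term: 18 + 14*e1 - 42*e2 - 54*e1 e2
second term: -18 - 14*e1 + 42*e2 - 54*e1 e2
Answer: 36 + 28*e1 - 84*e2


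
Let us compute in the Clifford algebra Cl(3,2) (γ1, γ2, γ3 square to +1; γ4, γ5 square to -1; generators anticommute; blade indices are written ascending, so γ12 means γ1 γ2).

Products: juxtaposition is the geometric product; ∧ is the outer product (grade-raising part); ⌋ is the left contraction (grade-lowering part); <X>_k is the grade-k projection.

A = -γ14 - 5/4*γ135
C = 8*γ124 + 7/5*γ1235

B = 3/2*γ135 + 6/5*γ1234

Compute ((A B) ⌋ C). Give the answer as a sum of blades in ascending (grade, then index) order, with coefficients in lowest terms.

step 1: -15/8 - 6/5*γ23 - 3/2*γ245 - 3/2*γ345
step 2: 42/25*γ15 - 15*γ124 - 21/8*γ1235
Answer: 42/25*γ15 - 15*γ124 - 21/8*γ1235


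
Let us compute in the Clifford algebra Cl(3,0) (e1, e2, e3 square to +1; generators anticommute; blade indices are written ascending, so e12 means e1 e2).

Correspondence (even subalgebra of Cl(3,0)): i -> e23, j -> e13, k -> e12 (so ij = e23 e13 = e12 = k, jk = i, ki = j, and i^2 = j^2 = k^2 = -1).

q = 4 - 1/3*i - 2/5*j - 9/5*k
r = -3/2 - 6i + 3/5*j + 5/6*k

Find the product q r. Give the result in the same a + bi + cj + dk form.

In blades: q = 4 - 9/5*e12 - 2/5*e13 - 1/3*e23, r = -3/2 + 5/6*e12 + 3/5*e13 - 6*e23.
Distribute q over r term by term (generator squares from the signature, products reordered to ascending indices): (4)*r = -6 + 10/3*e12 + 12/5*e13 - 24*e23; (-9/5*e12)*r = 3/2 + 27/10*e12 + 54/5*e13 + 27/25*e23; (-2/5*e13)*r = 6/25 - 12/5*e12 + 3/5*e13 - 1/3*e23; (-1/3*e23)*r = -2 - 1/5*e12 + 5/18*e13 + 1/2*e23.
Sum: -313/50 + 103/30*e12 + 1267/90*e13 - 3413/150*e23; translating back through the correspondence:
Answer: -313/50 - 3413/150*i + 1267/90*j + 103/30*k


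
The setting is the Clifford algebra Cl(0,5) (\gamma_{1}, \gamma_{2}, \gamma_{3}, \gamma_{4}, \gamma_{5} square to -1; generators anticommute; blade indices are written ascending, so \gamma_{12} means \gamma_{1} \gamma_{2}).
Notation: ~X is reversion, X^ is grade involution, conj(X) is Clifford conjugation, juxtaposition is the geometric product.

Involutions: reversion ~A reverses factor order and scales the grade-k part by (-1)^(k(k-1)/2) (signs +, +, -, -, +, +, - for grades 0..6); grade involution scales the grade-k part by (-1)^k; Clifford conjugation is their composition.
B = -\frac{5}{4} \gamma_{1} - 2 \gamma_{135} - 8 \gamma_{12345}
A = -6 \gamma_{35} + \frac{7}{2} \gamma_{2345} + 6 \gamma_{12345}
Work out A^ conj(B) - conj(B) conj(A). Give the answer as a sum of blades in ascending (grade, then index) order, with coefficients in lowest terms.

first term: 48 + 16 \gamma_{1} - 12 \gamma_{24} - 55 \gamma_{124} - \frac{15}{2} \gamma_{135} + \frac{15}{2} \gamma_{2345} + \frac{35}{8} \gamma_{12345}
second term: 48 + 40 \gamma_{1} - 12 \gamma_{24} + 41 \gamma_{124} + \frac{15}{2} \gamma_{135} + \frac{15}{2} \gamma_{2345} + \frac{35}{8} \gamma_{12345}
Answer: -24 \gamma_{1} - 96 \gamma_{124} - 15 \gamma_{135}


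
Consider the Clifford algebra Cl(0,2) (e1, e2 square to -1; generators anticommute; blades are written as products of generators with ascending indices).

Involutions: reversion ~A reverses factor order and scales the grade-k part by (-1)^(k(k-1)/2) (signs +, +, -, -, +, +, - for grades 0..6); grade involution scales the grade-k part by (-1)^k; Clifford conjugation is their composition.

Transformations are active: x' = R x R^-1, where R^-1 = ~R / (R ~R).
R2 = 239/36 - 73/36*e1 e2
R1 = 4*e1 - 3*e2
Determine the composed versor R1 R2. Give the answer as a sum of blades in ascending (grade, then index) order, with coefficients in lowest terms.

Distribute over the terms of R1 (each basis-blade product reordered to ascending indices, repeated generators contracted through their squares):
(4*e1) R2 = 239/9*e1 + 73/9*e2
(-3*e2) R2 = 73/12*e1 - 239/12*e2
Summing the partial products and collecting blades:
Answer: 1175/36*e1 - 425/36*e2


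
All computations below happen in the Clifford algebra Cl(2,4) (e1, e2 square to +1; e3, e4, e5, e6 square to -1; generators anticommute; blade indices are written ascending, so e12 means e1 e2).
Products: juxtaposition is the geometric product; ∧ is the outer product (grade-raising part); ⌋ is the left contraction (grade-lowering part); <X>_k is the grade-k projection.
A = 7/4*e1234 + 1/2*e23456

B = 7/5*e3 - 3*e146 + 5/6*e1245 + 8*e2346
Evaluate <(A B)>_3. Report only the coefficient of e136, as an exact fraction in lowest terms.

step 1: 4*e5 - 14*e16 + 35/24*e35 + 49/20*e124 + 5/12*e136 - 21/4*e236 + 3/2*e1235 + 7/10*e2456
step 2: 49/20*e124 + 5/12*e136 - 21/4*e236
Answer: 5/12


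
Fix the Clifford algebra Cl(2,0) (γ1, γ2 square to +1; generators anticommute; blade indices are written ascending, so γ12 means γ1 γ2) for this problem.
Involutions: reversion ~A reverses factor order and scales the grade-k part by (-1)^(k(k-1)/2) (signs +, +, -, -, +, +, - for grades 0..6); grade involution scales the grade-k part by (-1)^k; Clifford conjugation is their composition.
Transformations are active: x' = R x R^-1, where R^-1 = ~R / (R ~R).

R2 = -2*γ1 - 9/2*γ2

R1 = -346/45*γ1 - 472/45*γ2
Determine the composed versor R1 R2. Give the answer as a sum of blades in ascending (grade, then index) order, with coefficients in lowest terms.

Distribute over the terms of R1 (each basis-blade product reordered to ascending indices, repeated generators contracted through their squares):
(-346/45*γ1) R2 = 692/45 + 173/5*γ12
(-472/45*γ2) R2 = 236/5 - 944/45*γ12
Summing the partial products and collecting blades:
Answer: 2816/45 + 613/45*γ12


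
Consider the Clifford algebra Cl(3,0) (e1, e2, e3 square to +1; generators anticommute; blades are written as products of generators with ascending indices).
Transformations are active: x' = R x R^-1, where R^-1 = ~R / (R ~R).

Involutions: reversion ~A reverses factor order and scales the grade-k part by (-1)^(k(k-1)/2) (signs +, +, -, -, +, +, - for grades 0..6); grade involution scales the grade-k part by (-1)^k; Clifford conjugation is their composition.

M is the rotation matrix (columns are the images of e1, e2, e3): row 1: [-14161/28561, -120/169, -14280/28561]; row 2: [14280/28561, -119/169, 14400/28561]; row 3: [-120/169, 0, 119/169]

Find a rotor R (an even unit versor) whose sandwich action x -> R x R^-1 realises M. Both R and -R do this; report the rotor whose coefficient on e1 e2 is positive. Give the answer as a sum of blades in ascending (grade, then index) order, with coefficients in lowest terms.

Method: write R = a + b12*e1 e2 + b13*e1 e3 + b23*e2 e3 with a^2 + b12^2 + b13^2 + b23^2 = 1 (so R^-1 = ~R). Expanding the columns R e_j ~R gives tr M = 4a^2 - 1 and, from the antisymmetric part, M21 - M12 = -4a*b12, M13 - M31 = 4a*b13, M32 - M23 = -4a*b23.
Here tr M = -14161/28561, so a^2 = (1 + tr M)/4 = 3600/28561 and a = ±60/169. Taking a = 60/169: M21 - M12 = 34560/28561, M13 - M31 = 6000/28561, M32 - M23 = -14400/28561, giving b12 = -144/169, b13 = 25/169, b23 = 60/169, i.e. R = 60/169 - 144/169*e1 e2 + 25/169*e1 e3 + 60/169*e2 e3.
Its e1 e2 coefficient is negative, so report the other preimage -R.
Answer: -60/169 + 144/169*e1 e2 - 25/169*e1 e3 - 60/169*e2 e3. Why the constraint matters: R and -R act identically through the sandwich — M has trace -14161/28561 either way — so only the sign condition on e1 e2 picks one of the two preimages.


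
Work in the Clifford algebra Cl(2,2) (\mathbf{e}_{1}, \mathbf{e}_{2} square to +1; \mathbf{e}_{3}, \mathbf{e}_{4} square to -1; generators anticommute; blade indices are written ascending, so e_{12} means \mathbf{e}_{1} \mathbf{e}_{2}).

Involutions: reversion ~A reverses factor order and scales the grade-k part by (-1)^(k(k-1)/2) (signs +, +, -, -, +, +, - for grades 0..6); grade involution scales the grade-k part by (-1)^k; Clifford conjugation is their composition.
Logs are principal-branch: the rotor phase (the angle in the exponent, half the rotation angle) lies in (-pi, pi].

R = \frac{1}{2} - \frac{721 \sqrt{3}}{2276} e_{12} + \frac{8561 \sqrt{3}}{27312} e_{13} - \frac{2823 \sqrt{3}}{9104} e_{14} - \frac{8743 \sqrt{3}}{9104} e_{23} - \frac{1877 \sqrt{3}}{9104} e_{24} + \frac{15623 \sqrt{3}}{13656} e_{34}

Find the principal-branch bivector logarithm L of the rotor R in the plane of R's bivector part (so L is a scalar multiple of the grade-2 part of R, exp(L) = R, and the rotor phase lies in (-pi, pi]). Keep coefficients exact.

The scalar part of R is \frac{1}{2}, so the principal-branch rotor phase is pinned; divide the bivector part by its sine to get the unit plane — L is the phase times that plane.
Concretely: cos(phase) = \frac{1}{2} gives phase = ±\frac{\pi}{3}, and since phase/sin(phase) is even the sign is immaterial: L = (phase/sin(phase)) * <R>_2 = (\frac{2 \sqrt{3} \pi}{9}) * <R>_2.
Answer: - \frac{721 \pi}{3414} e_{12} + \frac{8561 \pi}{40968} e_{13} - \frac{941 \pi}{4552} e_{14} - \frac{8743 \pi}{13656} e_{23} - \frac{1877 \pi}{13656} e_{24} + \frac{15623 \pi}{20484} e_{34}


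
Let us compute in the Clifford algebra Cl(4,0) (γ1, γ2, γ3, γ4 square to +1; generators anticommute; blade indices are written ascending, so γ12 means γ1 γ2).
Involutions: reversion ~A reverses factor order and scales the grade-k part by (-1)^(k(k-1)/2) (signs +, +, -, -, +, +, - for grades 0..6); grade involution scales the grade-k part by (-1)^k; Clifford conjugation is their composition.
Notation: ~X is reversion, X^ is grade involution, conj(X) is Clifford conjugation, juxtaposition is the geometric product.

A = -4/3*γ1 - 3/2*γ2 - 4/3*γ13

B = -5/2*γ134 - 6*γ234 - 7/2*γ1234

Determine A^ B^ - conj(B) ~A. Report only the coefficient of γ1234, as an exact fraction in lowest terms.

first term: 10/3*γ4 + 14/3*γ24 + 37/3*γ34 + 8*γ124 + 21/4*γ134 - 14/3*γ234 + 17/4*γ1234
second term: 10/3*γ4 - 14/3*γ24 + 37/3*γ34 - 8*γ124 + 21/4*γ134 - 14/3*γ234 - 17/4*γ1234
Answer: 17/2


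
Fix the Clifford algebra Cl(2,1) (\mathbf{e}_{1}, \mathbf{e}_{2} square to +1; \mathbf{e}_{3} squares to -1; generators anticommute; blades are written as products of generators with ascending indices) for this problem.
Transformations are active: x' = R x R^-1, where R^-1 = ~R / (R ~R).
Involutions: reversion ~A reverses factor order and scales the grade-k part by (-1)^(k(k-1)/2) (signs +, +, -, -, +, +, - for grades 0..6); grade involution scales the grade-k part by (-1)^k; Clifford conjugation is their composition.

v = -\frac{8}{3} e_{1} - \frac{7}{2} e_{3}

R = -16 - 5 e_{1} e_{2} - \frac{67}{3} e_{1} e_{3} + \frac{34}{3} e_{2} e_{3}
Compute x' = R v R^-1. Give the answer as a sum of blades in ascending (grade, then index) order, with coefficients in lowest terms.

~R = -16 + 5 e_{1} e_{2} + \frac{67}{3} e_{1} e_{3} - \frac{34}{3} e_{2} e_{3}, and R ~R = -\frac{3116}{9}, so R^-1 = ~R / (-\frac{3116}{9}).
R v = -\frac{71}{2} e_{1} + \frac{79}{3} e_{2} - \frac{32}{9} e_{3} - \frac{229}{18} e_{1} e_{2} e_{3}
Answer: -\frac{55}{38} e_{1} + \frac{7409}{9348} e_{2} + \frac{8737}{3116} e_{3}


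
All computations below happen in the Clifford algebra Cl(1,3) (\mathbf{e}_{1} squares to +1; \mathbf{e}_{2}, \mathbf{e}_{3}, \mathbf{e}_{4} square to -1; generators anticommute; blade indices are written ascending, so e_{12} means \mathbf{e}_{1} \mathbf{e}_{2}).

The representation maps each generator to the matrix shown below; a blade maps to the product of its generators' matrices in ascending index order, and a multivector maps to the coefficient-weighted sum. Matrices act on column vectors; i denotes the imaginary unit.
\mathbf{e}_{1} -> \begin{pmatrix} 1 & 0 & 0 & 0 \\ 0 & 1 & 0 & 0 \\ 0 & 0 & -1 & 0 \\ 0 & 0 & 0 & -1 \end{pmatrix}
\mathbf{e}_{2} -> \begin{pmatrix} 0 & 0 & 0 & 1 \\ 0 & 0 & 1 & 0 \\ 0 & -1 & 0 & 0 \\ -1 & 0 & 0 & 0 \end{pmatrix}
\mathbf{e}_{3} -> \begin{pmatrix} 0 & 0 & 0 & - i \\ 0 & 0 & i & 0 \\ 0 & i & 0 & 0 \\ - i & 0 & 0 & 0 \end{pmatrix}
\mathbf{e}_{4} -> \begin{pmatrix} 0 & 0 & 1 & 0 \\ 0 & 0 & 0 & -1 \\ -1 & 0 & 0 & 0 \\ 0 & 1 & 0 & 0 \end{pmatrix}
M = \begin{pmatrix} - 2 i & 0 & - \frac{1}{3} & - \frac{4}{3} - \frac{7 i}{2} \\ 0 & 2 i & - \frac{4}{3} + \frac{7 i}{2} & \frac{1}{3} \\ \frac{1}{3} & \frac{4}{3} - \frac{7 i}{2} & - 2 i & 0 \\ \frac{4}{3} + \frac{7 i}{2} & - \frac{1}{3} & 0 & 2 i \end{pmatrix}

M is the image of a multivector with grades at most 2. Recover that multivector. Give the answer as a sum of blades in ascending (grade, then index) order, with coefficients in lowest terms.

Method: the blade images are trace-orthogonal — tr(rho(e_A) rho(e_B)^-1) = 4 if A = B and 0 otherwise — and rho(e_A)^-1 = (e_A)^2 * rho(e_A) with (e_A)^2 = +1 or -1, so the coefficient of e_A in the preimage is (e_A)^2 * tr(M rho(e_A))/4.
Nonzero projections over blades of grade <= 2: e_{2}: (e_{2})^2 = -1, tr(M rho(e_{2})) = \frac{16}{3}, coefficient -\frac{4}{3}; e_{4}: (e_{4})^2 = -1, tr(M rho(e_{4})) = \frac{4}{3}, coefficient -\frac{1}{3}; e_{13}: (e_{13})^2 = +1, tr(M rho(e_{13})) = 14, coefficient \frac{7}{2}; e_{23}: (e_{23})^2 = -1, tr(M rho(e_{23})) = -8, coefficient 2. Every other blade of grade <= 2 projects to 0.
Answer: -\frac{4}{3} e_{2} - \frac{1}{3} e_{4} + \frac{7}{2} e_{13} + 2 e_{23}


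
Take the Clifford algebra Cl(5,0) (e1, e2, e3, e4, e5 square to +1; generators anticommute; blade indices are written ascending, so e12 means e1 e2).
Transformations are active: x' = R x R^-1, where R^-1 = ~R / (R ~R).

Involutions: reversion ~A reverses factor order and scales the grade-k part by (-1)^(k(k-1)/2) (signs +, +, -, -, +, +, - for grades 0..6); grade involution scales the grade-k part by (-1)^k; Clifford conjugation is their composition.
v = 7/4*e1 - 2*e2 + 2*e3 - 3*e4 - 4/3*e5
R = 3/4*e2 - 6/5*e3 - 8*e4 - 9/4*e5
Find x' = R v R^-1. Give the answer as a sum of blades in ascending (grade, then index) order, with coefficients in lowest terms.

~R = 3/4*e2 - 6/5*e3 - 8*e4 - 9/4*e5, and R ~R = 14213/200, so R^-1 = ~R / (14213/200).
R v = 231/10 - 21/16*e12 + 21/10*e13 + 14*e14 + 63/16*e15 - 9/10*e23 - 73/4*e24 - 11/2*e25 + 98/5*e34 + 61/10*e35 + 47/12*e45
Answer: -7/4*e1 + 35356/14213*e2 - 39514/14213*e3 - 31281/14213*e4 - 5518/42639*e5


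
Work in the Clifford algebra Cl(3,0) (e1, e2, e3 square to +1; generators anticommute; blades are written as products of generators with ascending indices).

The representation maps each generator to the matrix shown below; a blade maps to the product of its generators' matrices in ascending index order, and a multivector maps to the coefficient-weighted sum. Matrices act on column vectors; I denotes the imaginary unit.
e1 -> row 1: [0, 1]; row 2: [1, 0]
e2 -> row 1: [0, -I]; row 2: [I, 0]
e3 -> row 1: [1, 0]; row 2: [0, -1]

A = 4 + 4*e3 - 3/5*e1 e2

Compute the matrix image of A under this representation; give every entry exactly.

Bivector images (products of the table entries): rho(e1 e2) = rho(e1)rho(e2) = row 1: [I, 0]; row 2: [0, -I].
M = (4)*1 + (4)*rho(e3) + (-3/5)*rho(e1 e2), summed entrywise (1 is the identity matrix):
Answer: row 1: [8 - 3*I/5, 0]; row 2: [0, 3*I/5]


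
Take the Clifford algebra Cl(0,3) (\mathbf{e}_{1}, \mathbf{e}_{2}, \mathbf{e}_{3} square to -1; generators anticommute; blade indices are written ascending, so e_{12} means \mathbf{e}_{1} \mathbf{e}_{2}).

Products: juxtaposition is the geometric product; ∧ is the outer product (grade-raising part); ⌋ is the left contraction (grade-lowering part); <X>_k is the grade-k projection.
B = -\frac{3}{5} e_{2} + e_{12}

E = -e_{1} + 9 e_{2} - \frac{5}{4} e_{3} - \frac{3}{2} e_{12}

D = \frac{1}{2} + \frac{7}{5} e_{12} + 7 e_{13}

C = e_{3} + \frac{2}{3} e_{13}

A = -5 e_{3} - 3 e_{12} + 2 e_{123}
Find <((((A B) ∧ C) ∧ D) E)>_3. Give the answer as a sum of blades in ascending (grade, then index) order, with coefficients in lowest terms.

step 1: 3 - \frac{9}{5} e_{1} - 2 e_{3} - \frac{6}{5} e_{13} - 3 e_{23} - 5 e_{123}
step 2: 3 e_{3} + \frac{1}{5} e_{13}
step 3: \frac{3}{2} e_{3} + \frac{1}{10} e_{13} + \frac{21}{5} e_{123}
step 4: \frac{15}{8} + \frac{1}{8} e_{1} + \frac{31}{5} e_{3} + \frac{21}{4} e_{12} + \frac{393}{10} e_{13} - \frac{183}{20} e_{23} - \frac{63}{20} e_{123}
step 5: -\frac{63}{20} e_{123}
Answer: -\frac{63}{20} e_{123}


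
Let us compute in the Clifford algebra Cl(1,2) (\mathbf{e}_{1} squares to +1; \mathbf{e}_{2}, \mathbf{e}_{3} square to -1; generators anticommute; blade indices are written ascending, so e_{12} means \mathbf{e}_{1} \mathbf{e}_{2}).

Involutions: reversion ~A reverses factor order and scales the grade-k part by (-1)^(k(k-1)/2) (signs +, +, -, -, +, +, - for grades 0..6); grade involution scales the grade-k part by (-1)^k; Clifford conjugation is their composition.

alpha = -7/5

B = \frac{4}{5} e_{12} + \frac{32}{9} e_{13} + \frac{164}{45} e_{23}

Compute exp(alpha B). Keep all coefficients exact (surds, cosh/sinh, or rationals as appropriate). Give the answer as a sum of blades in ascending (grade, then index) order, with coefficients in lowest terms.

B^2 term by term: the squares give (\frac{4}{5})^2*(e_{12})^2 + (\frac{32}{9})^2*(e_{13})^2 + (\frac{164}{45})^2*(e_{23})^2 = \frac{16}{25}*(+1) + \frac{1024}{81}*(+1) + \frac{26896}{2025}*(-1) = 0 (each basis 2-blade squares to minus the product of its generators' squares); cross terms between blades sharing an index anticommute and cancel. So B^2 = 0.
B^2 = 0, and the exponential is exactly linear here: exp(alpha B) = 1 + alpha B (parabolic case).
Answer: 1 - \frac{28}{25} e_{12} - \frac{224}{45} e_{13} - \frac{1148}{225} e_{23}


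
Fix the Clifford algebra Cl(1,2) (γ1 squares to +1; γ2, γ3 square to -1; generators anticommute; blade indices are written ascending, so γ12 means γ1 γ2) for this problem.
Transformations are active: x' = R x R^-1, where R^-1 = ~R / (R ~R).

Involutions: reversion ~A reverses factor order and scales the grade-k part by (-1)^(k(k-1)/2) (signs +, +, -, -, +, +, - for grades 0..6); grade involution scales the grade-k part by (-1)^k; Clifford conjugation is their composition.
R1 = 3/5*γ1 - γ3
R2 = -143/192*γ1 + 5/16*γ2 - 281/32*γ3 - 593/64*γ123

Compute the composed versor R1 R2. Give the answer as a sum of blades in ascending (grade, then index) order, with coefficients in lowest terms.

Distribute over the terms of R1 (each basis-blade product reordered to ascending indices, repeated generators contracted through their squares):
(3/5*γ1) R2 = -143/320 + 3/16*γ12 - 843/160*γ13 - 1779/320*γ23
(-γ3) R2 = -281/32 - 593/64*γ12 - 143/192*γ13 + 5/16*γ23
Summing the partial products and collecting blades:
Answer: -2953/320 - 581/64*γ12 - 5773/960*γ13 - 1679/320*γ23


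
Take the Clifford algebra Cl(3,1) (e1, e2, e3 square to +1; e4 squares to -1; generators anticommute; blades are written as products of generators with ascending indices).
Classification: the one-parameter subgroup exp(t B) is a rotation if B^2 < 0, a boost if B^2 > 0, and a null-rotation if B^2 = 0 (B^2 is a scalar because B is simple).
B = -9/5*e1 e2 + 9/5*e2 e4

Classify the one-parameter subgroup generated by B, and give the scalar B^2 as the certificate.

B^2 term by term: the squares give (-9/5)^2*(e1 e2)^2 + (9/5)^2*(e2 e4)^2 = 81/25*(-1) + 81/25*(+1) = 0 (each basis 2-blade squares to minus the product of its generators' squares); cross terms between blades sharing an index anticommute and cancel. So B^2 = 0.
Answer: null-rotation, certificate B^2 = 0. Certificate logic: 0 is a conjugation-invariant scalar, so its sign fixes rotation versus boost versus null-rotation outright.


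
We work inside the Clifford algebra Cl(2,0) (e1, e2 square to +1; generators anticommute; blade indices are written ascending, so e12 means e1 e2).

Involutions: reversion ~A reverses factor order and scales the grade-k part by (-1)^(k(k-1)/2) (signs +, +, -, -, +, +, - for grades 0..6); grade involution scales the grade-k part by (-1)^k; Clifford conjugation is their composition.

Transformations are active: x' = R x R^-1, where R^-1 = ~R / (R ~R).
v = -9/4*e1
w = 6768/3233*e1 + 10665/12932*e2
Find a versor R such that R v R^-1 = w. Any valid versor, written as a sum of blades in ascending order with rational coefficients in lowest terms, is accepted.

R = v + w = -2025/12932*e1 + 10665/12932*e2 works: the equal norms (81/16) guarantee its sandwich swaps v into w.
Answer: -2025/12932*e1 + 10665/12932*e2


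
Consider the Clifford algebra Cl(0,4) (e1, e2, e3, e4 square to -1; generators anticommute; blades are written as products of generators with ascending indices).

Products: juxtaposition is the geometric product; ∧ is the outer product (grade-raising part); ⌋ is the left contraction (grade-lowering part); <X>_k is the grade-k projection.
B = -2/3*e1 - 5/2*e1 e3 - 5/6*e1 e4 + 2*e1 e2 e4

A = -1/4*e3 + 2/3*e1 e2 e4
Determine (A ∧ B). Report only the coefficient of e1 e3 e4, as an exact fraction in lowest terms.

step 1: -1/6*e1 e3 - 5/24*e1 e3 e4 - 1/2*e1 e2 e3 e4
Answer: -5/24


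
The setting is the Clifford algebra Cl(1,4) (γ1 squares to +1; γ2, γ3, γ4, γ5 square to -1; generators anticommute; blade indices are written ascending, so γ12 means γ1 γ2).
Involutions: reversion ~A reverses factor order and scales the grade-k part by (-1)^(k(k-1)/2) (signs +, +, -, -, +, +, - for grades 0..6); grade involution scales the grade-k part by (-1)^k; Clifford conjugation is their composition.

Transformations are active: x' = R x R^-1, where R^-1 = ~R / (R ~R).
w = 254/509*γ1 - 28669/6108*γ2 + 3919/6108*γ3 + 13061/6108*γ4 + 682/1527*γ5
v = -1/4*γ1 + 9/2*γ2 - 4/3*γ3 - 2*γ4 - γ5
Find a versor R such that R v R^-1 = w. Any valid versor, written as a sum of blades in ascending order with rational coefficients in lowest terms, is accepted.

Sketch: the shared square -3883/144 makes R = v + w = 507/2036*γ1 - 1183/6108*γ2 - 4225/6108*γ3 + 845/6108*γ4 - 845/1527*γ5 the natural versor; its sandwich fixes that direction, negates (v - w)/2, and sends v to w.
Answer: 507/2036*γ1 - 1183/6108*γ2 - 4225/6108*γ3 + 845/6108*γ4 - 845/1527*γ5


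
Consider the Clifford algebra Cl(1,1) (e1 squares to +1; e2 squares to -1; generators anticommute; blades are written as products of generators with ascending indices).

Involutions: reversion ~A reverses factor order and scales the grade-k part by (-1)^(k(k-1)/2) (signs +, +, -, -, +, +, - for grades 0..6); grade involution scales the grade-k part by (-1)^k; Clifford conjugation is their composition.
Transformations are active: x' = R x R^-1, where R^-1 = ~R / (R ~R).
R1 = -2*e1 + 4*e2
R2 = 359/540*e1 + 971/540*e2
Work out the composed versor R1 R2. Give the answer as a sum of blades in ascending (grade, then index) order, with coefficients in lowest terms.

Distribute over the terms of R1 (each basis-blade product reordered to ascending indices, repeated generators contracted through their squares):
(-2*e1) R2 = -359/270 - 971/270*e1 e2
(4*e2) R2 = -971/135 - 359/135*e1 e2
Summing the partial products and collecting blades:
Answer: -767/90 - 563/90*e1 e2


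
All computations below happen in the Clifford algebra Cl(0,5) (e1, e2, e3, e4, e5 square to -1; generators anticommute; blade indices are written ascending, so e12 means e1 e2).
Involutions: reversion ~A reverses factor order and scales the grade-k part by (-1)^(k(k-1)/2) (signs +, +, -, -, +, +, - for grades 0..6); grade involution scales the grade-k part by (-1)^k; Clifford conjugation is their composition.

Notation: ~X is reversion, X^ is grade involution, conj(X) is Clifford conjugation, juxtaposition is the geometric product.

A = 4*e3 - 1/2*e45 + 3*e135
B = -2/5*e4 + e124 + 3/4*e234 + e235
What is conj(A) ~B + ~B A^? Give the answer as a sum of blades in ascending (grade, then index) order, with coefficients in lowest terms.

first term: -1/5*e5 + 3*e12 + 3*e24 + 4*e25 + 8/5*e34 - 1/2*e125 + 1/2*e234 - 3/8*e235 + 4*e1234 + 9/4*e1245 + 6/5*e1345 - 3*e2345
second term: -1/5*e5 + 3*e12 + 3*e24 + 4*e25 - 8/5*e34 - 1/2*e125 + 1/2*e234 - 3/8*e235 - 4*e1234 - 9/4*e1245 + 6/5*e1345 + 3*e2345
Answer: -2/5*e5 + 6*e12 + 6*e24 + 8*e25 - e125 + e234 - 3/4*e235 + 12/5*e1345


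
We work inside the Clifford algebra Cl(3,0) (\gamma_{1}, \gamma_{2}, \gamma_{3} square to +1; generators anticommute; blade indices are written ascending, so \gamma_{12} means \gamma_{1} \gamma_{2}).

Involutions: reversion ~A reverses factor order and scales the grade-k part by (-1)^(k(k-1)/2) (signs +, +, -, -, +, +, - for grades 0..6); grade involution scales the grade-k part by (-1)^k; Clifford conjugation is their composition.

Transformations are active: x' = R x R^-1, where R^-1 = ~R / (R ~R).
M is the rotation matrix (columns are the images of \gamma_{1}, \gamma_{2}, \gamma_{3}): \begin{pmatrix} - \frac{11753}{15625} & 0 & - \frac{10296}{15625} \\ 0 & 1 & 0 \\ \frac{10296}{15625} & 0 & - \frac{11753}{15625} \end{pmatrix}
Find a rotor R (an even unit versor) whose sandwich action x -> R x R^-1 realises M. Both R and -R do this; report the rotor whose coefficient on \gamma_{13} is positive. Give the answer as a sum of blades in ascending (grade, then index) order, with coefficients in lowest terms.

Method: write R = a + b12*\gamma_{12} + b13*\gamma_{13} + b23*\gamma_{23} with a^2 + b12^2 + b13^2 + b23^2 = 1 (so R^-1 = ~R). Expanding the columns R e_j ~R gives tr M = 4a^2 - 1 and, from the antisymmetric part, M21 - M12 = -4a*b12, M13 - M31 = 4a*b13, M32 - M23 = -4a*b23.
Here tr M = -\frac{7881}{15625}, so a^2 = (1 + tr M)/4 = \frac{1936}{15625} and a = ±\frac{44}{125}. Taking a = \frac{44}{125}: M21 - M12 = 0, M13 - M31 = -\frac{20592}{15625}, M32 - M23 = 0, giving b12 = 0, b13 = -\frac{117}{125}, b23 = 0, i.e. R = \frac{44}{125} - \frac{117}{125} \gamma_{13}.
Its \gamma_{13} coefficient is negative, so report the other preimage -R.
Answer: -\frac{44}{125} + \frac{117}{125} \gamma_{13}. Why the constraint matters: R and -R act identically through the sandwich — M has trace -\frac{7881}{15625} either way — so only the sign condition on \gamma_{13} picks one of the two preimages.


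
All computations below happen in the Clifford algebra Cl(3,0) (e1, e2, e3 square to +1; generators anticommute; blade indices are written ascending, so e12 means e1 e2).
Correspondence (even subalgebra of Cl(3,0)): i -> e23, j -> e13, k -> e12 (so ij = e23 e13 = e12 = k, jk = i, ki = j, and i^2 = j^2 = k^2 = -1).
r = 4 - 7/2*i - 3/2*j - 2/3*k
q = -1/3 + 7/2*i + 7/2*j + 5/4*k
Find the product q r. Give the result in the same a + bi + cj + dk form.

In blades: q = -1/3 + 5/4*e12 + 7/2*e13 + 7/2*e23, r = 4 - 2/3*e12 - 3/2*e13 - 7/2*e23.
Distribute q over r term by term (generator squares from the signature, products reordered to ascending indices): (-1/3)*r = -4/3 + 2/9*e12 + 1/2*e13 + 7/6*e23; (5/4*e12)*r = 5/6 + 5*e12 - 35/8*e13 + 15/8*e23; (7/2*e13)*r = 21/4 + 49/4*e12 + 14*e13 - 7/3*e23; (7/2*e23)*r = 49/4 - 21/4*e12 + 7/3*e13 + 14*e23.
Sum: 17 + 110/9*e12 + 299/24*e13 + 353/24*e23; translating back through the correspondence:
Answer: 17 + 353/24*i + 299/24*j + 110/9*k


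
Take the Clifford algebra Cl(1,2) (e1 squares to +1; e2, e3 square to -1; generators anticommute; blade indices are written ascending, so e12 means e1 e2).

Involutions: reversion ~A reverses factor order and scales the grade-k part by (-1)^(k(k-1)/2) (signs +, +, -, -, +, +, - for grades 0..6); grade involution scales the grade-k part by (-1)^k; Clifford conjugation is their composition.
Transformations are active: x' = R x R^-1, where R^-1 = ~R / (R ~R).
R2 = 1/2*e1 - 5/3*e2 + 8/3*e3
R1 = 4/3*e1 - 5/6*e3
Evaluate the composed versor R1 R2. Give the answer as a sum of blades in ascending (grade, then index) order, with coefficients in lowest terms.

Distribute over the terms of R1 (each basis-blade product reordered to ascending indices, repeated generators contracted through their squares):
(4/3*e1) R2 = 2/3 - 20/9*e12 + 32/9*e13
(-5/6*e3) R2 = 20/9 + 5/12*e13 - 25/18*e23
Summing the partial products and collecting blades:
Answer: 26/9 - 20/9*e12 + 143/36*e13 - 25/18*e23


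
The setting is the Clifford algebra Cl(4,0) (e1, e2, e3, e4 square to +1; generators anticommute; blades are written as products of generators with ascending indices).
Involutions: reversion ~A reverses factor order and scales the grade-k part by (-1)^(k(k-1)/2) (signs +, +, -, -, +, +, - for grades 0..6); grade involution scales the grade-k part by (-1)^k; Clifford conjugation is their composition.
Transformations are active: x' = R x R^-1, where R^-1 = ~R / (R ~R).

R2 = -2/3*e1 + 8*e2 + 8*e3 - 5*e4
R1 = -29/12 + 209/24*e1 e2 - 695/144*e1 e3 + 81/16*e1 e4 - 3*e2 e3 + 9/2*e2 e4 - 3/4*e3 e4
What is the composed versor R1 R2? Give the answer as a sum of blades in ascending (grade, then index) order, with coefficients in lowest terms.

Distribute over the terms of R2 (each basis-blade product reordered to ascending indices, repeated generators contracted through their squares):
R1 (-2/3*e1) = 29/18*e1 + 209/36*e2 - 695/216*e3 + 27/8*e4 + 2*e1 e2 e3 - 3*e1 e2 e4 + 1/2*e1 e3 e4
R1 (8*e2) = 209/3*e1 - 58/3*e2 + 24*e3 - 36*e4 + 695/18*e1 e2 e3 - 81/2*e1 e2 e4 - 6*e2 e3 e4
R1 (8*e3) = -695/18*e1 - 24*e2 - 58/3*e3 + 6*e4 + 209/3*e1 e2 e3 - 81/2*e1 e3 e4 - 36*e2 e3 e4
R1 (-5*e4) = -405/16*e1 - 45/2*e2 + 15/4*e3 + 145/12*e4 - 1045/24*e1 e2 e4 + 3475/144*e1 e3 e4 + 15*e2 e3 e4
Summing the partial products and collecting blades:
Answer: 353/48*e1 - 2161/36*e2 + 1123/216*e3 - 349/24*e4 + 1985/18*e1 e2 e3 - 2089/24*e1 e2 e4 - 2285/144*e1 e3 e4 - 27*e2 e3 e4


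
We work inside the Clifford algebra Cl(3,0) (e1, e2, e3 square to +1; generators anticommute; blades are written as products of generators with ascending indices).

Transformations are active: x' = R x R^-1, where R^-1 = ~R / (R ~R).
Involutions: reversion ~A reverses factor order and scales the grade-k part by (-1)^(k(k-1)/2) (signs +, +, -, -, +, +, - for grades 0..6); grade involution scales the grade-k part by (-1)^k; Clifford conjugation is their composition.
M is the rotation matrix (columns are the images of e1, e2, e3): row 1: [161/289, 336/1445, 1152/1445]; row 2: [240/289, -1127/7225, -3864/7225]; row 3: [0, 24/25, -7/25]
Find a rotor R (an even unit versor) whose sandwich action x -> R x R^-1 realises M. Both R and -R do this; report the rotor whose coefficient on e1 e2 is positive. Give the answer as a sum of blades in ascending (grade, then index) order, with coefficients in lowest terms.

Method: write R = a + b12*e1 e2 + b13*e1 e3 + b23*e2 e3 with a^2 + b12^2 + b13^2 + b23^2 = 1 (so R^-1 = ~R). Expanding the columns R e_j ~R gives tr M = 4a^2 - 1 and, from the antisymmetric part, M21 - M12 = -4a*b12, M13 - M31 = 4a*b13, M32 - M23 = -4a*b23.
Here tr M = 35/289, so a^2 = (1 + tr M)/4 = 81/289 and a = ±9/17. Taking a = 9/17: M21 - M12 = 864/1445, M13 - M31 = 1152/1445, M32 - M23 = 432/289, giving b12 = -24/85, b13 = 32/85, b23 = -12/17, i.e. R = 9/17 - 24/85*e1 e2 + 32/85*e1 e3 - 12/17*e2 e3.
Its e1 e2 coefficient is negative, so report the other preimage -R.
Answer: -9/17 + 24/85*e1 e2 - 32/85*e1 e3 + 12/17*e2 e3. Why the constraint matters: R and -R act identically through the sandwich — M has trace 35/289 either way — so only the sign condition on e1 e2 picks one of the two preimages.
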